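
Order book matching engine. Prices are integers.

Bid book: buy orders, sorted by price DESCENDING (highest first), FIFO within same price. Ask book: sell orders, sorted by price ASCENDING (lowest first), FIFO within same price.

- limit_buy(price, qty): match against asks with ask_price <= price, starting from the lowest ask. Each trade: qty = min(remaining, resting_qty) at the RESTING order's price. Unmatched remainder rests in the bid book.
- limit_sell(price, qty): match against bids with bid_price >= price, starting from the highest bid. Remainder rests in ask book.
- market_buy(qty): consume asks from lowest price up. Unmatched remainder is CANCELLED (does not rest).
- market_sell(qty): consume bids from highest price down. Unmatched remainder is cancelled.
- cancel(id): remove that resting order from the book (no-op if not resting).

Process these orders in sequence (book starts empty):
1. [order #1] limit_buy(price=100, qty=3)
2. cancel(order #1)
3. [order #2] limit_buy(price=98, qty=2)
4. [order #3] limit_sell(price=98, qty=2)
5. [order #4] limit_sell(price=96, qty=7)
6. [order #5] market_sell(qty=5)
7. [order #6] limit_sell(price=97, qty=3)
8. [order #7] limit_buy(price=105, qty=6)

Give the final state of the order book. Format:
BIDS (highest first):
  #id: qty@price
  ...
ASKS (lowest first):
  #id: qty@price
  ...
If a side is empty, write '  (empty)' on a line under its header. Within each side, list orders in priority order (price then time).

After op 1 [order #1] limit_buy(price=100, qty=3): fills=none; bids=[#1:3@100] asks=[-]
After op 2 cancel(order #1): fills=none; bids=[-] asks=[-]
After op 3 [order #2] limit_buy(price=98, qty=2): fills=none; bids=[#2:2@98] asks=[-]
After op 4 [order #3] limit_sell(price=98, qty=2): fills=#2x#3:2@98; bids=[-] asks=[-]
After op 5 [order #4] limit_sell(price=96, qty=7): fills=none; bids=[-] asks=[#4:7@96]
After op 6 [order #5] market_sell(qty=5): fills=none; bids=[-] asks=[#4:7@96]
After op 7 [order #6] limit_sell(price=97, qty=3): fills=none; bids=[-] asks=[#4:7@96 #6:3@97]
After op 8 [order #7] limit_buy(price=105, qty=6): fills=#7x#4:6@96; bids=[-] asks=[#4:1@96 #6:3@97]

Answer: BIDS (highest first):
  (empty)
ASKS (lowest first):
  #4: 1@96
  #6: 3@97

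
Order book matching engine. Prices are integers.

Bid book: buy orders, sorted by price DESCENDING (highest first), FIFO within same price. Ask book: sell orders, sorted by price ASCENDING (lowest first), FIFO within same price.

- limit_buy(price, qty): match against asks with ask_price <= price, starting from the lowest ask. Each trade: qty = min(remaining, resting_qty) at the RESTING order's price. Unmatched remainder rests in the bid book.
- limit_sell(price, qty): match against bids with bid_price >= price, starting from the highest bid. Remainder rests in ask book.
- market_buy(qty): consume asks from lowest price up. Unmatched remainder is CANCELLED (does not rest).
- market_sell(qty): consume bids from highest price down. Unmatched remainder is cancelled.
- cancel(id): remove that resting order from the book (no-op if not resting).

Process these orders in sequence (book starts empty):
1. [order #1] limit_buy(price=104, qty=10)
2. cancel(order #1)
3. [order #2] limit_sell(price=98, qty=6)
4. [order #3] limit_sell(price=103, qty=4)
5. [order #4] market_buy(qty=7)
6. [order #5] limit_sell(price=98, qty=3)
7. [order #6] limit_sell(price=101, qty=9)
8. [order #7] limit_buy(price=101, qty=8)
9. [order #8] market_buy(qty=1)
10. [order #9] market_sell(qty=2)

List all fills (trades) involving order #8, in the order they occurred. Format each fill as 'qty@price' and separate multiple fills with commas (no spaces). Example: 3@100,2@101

Answer: 1@101

Derivation:
After op 1 [order #1] limit_buy(price=104, qty=10): fills=none; bids=[#1:10@104] asks=[-]
After op 2 cancel(order #1): fills=none; bids=[-] asks=[-]
After op 3 [order #2] limit_sell(price=98, qty=6): fills=none; bids=[-] asks=[#2:6@98]
After op 4 [order #3] limit_sell(price=103, qty=4): fills=none; bids=[-] asks=[#2:6@98 #3:4@103]
After op 5 [order #4] market_buy(qty=7): fills=#4x#2:6@98 #4x#3:1@103; bids=[-] asks=[#3:3@103]
After op 6 [order #5] limit_sell(price=98, qty=3): fills=none; bids=[-] asks=[#5:3@98 #3:3@103]
After op 7 [order #6] limit_sell(price=101, qty=9): fills=none; bids=[-] asks=[#5:3@98 #6:9@101 #3:3@103]
After op 8 [order #7] limit_buy(price=101, qty=8): fills=#7x#5:3@98 #7x#6:5@101; bids=[-] asks=[#6:4@101 #3:3@103]
After op 9 [order #8] market_buy(qty=1): fills=#8x#6:1@101; bids=[-] asks=[#6:3@101 #3:3@103]
After op 10 [order #9] market_sell(qty=2): fills=none; bids=[-] asks=[#6:3@101 #3:3@103]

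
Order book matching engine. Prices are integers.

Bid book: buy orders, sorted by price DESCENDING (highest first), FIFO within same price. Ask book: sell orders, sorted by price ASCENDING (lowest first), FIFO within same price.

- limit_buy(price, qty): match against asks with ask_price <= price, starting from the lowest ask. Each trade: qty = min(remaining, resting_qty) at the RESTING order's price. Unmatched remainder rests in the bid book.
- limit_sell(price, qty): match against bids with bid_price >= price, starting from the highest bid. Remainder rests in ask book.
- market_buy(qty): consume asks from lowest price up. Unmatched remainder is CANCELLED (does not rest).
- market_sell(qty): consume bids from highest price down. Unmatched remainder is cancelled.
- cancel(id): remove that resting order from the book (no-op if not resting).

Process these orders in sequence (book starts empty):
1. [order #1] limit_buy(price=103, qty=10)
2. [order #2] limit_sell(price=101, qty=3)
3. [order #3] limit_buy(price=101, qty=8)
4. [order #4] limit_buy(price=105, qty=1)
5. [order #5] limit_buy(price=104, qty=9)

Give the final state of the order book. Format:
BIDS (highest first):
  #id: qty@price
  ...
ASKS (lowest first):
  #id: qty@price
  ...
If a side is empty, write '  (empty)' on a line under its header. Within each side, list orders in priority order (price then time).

After op 1 [order #1] limit_buy(price=103, qty=10): fills=none; bids=[#1:10@103] asks=[-]
After op 2 [order #2] limit_sell(price=101, qty=3): fills=#1x#2:3@103; bids=[#1:7@103] asks=[-]
After op 3 [order #3] limit_buy(price=101, qty=8): fills=none; bids=[#1:7@103 #3:8@101] asks=[-]
After op 4 [order #4] limit_buy(price=105, qty=1): fills=none; bids=[#4:1@105 #1:7@103 #3:8@101] asks=[-]
After op 5 [order #5] limit_buy(price=104, qty=9): fills=none; bids=[#4:1@105 #5:9@104 #1:7@103 #3:8@101] asks=[-]

Answer: BIDS (highest first):
  #4: 1@105
  #5: 9@104
  #1: 7@103
  #3: 8@101
ASKS (lowest first):
  (empty)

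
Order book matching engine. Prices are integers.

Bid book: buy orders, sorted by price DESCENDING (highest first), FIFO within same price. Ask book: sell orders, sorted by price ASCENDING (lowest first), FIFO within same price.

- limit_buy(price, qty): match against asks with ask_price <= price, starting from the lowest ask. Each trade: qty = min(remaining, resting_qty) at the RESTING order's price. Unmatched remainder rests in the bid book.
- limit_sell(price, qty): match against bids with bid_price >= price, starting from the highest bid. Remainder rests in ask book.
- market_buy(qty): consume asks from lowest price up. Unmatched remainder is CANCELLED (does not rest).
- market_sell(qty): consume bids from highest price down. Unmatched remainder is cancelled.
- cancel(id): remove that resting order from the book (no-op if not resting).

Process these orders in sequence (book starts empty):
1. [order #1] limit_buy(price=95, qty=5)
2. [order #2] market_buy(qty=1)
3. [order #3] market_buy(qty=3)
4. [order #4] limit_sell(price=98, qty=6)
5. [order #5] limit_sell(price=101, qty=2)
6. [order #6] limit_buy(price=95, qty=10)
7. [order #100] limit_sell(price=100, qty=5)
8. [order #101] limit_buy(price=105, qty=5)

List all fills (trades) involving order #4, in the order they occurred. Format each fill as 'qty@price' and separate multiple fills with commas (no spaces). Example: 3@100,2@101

Answer: 5@98

Derivation:
After op 1 [order #1] limit_buy(price=95, qty=5): fills=none; bids=[#1:5@95] asks=[-]
After op 2 [order #2] market_buy(qty=1): fills=none; bids=[#1:5@95] asks=[-]
After op 3 [order #3] market_buy(qty=3): fills=none; bids=[#1:5@95] asks=[-]
After op 4 [order #4] limit_sell(price=98, qty=6): fills=none; bids=[#1:5@95] asks=[#4:6@98]
After op 5 [order #5] limit_sell(price=101, qty=2): fills=none; bids=[#1:5@95] asks=[#4:6@98 #5:2@101]
After op 6 [order #6] limit_buy(price=95, qty=10): fills=none; bids=[#1:5@95 #6:10@95] asks=[#4:6@98 #5:2@101]
After op 7 [order #100] limit_sell(price=100, qty=5): fills=none; bids=[#1:5@95 #6:10@95] asks=[#4:6@98 #100:5@100 #5:2@101]
After op 8 [order #101] limit_buy(price=105, qty=5): fills=#101x#4:5@98; bids=[#1:5@95 #6:10@95] asks=[#4:1@98 #100:5@100 #5:2@101]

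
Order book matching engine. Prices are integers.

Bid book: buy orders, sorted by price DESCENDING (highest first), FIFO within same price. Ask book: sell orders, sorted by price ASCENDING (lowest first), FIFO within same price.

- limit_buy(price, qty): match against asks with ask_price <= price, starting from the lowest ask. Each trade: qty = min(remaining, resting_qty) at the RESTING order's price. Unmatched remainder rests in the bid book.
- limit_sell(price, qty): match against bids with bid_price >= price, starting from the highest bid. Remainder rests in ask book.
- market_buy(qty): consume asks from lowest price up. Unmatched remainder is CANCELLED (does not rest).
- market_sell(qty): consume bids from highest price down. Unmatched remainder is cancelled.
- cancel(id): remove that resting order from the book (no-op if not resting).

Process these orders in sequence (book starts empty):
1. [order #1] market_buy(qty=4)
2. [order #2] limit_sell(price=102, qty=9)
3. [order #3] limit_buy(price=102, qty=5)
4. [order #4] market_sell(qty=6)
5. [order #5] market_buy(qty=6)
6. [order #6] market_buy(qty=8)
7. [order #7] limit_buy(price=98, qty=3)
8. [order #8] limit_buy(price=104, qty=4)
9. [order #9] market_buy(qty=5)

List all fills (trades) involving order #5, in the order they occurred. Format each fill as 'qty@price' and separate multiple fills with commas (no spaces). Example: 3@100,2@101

After op 1 [order #1] market_buy(qty=4): fills=none; bids=[-] asks=[-]
After op 2 [order #2] limit_sell(price=102, qty=9): fills=none; bids=[-] asks=[#2:9@102]
After op 3 [order #3] limit_buy(price=102, qty=5): fills=#3x#2:5@102; bids=[-] asks=[#2:4@102]
After op 4 [order #4] market_sell(qty=6): fills=none; bids=[-] asks=[#2:4@102]
After op 5 [order #5] market_buy(qty=6): fills=#5x#2:4@102; bids=[-] asks=[-]
After op 6 [order #6] market_buy(qty=8): fills=none; bids=[-] asks=[-]
After op 7 [order #7] limit_buy(price=98, qty=3): fills=none; bids=[#7:3@98] asks=[-]
After op 8 [order #8] limit_buy(price=104, qty=4): fills=none; bids=[#8:4@104 #7:3@98] asks=[-]
After op 9 [order #9] market_buy(qty=5): fills=none; bids=[#8:4@104 #7:3@98] asks=[-]

Answer: 4@102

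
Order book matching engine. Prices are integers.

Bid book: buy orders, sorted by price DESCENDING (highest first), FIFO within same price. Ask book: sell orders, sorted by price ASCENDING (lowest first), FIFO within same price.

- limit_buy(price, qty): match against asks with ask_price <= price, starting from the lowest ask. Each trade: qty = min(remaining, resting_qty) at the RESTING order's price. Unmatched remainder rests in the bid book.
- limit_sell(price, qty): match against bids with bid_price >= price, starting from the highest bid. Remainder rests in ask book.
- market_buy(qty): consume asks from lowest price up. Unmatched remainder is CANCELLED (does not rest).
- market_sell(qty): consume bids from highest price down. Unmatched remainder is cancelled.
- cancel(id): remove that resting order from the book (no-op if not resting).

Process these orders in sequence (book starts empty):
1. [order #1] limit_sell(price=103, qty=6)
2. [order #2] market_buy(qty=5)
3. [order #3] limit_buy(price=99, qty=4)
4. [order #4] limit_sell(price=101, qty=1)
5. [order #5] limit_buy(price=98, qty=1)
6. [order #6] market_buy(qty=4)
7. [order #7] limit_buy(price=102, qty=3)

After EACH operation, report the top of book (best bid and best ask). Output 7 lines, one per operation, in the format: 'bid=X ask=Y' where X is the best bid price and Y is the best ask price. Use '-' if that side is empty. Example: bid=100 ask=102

After op 1 [order #1] limit_sell(price=103, qty=6): fills=none; bids=[-] asks=[#1:6@103]
After op 2 [order #2] market_buy(qty=5): fills=#2x#1:5@103; bids=[-] asks=[#1:1@103]
After op 3 [order #3] limit_buy(price=99, qty=4): fills=none; bids=[#3:4@99] asks=[#1:1@103]
After op 4 [order #4] limit_sell(price=101, qty=1): fills=none; bids=[#3:4@99] asks=[#4:1@101 #1:1@103]
After op 5 [order #5] limit_buy(price=98, qty=1): fills=none; bids=[#3:4@99 #5:1@98] asks=[#4:1@101 #1:1@103]
After op 6 [order #6] market_buy(qty=4): fills=#6x#4:1@101 #6x#1:1@103; bids=[#3:4@99 #5:1@98] asks=[-]
After op 7 [order #7] limit_buy(price=102, qty=3): fills=none; bids=[#7:3@102 #3:4@99 #5:1@98] asks=[-]

Answer: bid=- ask=103
bid=- ask=103
bid=99 ask=103
bid=99 ask=101
bid=99 ask=101
bid=99 ask=-
bid=102 ask=-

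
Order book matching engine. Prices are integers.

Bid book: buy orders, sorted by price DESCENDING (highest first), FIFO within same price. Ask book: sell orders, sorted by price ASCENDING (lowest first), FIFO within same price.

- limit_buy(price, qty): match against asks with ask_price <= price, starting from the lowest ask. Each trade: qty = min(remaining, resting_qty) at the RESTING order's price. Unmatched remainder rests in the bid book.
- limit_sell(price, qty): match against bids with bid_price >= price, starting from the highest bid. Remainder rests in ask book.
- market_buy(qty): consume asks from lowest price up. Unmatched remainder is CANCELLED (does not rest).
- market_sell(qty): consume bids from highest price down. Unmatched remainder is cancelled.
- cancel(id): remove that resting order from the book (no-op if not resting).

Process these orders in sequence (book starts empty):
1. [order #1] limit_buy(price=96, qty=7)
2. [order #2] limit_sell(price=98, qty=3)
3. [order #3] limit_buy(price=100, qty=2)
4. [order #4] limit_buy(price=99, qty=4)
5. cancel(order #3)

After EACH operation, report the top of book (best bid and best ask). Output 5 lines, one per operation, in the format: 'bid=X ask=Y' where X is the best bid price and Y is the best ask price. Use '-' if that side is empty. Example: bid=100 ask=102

Answer: bid=96 ask=-
bid=96 ask=98
bid=96 ask=98
bid=99 ask=-
bid=99 ask=-

Derivation:
After op 1 [order #1] limit_buy(price=96, qty=7): fills=none; bids=[#1:7@96] asks=[-]
After op 2 [order #2] limit_sell(price=98, qty=3): fills=none; bids=[#1:7@96] asks=[#2:3@98]
After op 3 [order #3] limit_buy(price=100, qty=2): fills=#3x#2:2@98; bids=[#1:7@96] asks=[#2:1@98]
After op 4 [order #4] limit_buy(price=99, qty=4): fills=#4x#2:1@98; bids=[#4:3@99 #1:7@96] asks=[-]
After op 5 cancel(order #3): fills=none; bids=[#4:3@99 #1:7@96] asks=[-]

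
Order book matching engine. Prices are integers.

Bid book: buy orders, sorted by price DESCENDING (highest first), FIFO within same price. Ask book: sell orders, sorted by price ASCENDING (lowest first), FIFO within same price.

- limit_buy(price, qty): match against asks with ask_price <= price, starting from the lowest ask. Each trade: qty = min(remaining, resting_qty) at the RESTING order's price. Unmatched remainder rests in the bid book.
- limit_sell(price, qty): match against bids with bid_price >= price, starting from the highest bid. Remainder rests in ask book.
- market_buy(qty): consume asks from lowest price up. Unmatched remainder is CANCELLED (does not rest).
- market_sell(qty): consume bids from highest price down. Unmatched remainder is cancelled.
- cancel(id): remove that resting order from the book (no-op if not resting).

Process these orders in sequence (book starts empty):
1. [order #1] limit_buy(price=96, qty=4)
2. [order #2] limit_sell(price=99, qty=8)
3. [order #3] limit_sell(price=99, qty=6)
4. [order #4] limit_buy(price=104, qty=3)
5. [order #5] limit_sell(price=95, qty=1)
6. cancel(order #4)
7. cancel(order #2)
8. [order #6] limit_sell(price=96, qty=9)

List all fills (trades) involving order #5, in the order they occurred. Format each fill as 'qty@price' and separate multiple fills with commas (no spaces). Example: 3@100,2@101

Answer: 1@96

Derivation:
After op 1 [order #1] limit_buy(price=96, qty=4): fills=none; bids=[#1:4@96] asks=[-]
After op 2 [order #2] limit_sell(price=99, qty=8): fills=none; bids=[#1:4@96] asks=[#2:8@99]
After op 3 [order #3] limit_sell(price=99, qty=6): fills=none; bids=[#1:4@96] asks=[#2:8@99 #3:6@99]
After op 4 [order #4] limit_buy(price=104, qty=3): fills=#4x#2:3@99; bids=[#1:4@96] asks=[#2:5@99 #3:6@99]
After op 5 [order #5] limit_sell(price=95, qty=1): fills=#1x#5:1@96; bids=[#1:3@96] asks=[#2:5@99 #3:6@99]
After op 6 cancel(order #4): fills=none; bids=[#1:3@96] asks=[#2:5@99 #3:6@99]
After op 7 cancel(order #2): fills=none; bids=[#1:3@96] asks=[#3:6@99]
After op 8 [order #6] limit_sell(price=96, qty=9): fills=#1x#6:3@96; bids=[-] asks=[#6:6@96 #3:6@99]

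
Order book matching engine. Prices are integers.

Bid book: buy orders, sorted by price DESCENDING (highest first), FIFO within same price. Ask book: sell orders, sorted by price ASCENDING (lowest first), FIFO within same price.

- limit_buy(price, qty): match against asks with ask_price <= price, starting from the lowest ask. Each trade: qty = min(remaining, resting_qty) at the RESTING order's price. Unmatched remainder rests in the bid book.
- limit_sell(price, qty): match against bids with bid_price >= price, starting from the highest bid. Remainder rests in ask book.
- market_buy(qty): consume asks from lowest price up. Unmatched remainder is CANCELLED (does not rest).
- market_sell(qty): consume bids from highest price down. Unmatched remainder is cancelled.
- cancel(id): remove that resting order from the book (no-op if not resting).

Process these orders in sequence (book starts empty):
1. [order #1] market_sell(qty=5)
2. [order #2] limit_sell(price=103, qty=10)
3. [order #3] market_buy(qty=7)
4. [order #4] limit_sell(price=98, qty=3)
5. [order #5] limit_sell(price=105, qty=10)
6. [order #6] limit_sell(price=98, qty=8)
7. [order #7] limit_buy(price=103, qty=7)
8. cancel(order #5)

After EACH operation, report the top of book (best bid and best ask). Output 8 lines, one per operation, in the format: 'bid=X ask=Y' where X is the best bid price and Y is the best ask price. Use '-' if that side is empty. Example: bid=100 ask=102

Answer: bid=- ask=-
bid=- ask=103
bid=- ask=103
bid=- ask=98
bid=- ask=98
bid=- ask=98
bid=- ask=98
bid=- ask=98

Derivation:
After op 1 [order #1] market_sell(qty=5): fills=none; bids=[-] asks=[-]
After op 2 [order #2] limit_sell(price=103, qty=10): fills=none; bids=[-] asks=[#2:10@103]
After op 3 [order #3] market_buy(qty=7): fills=#3x#2:7@103; bids=[-] asks=[#2:3@103]
After op 4 [order #4] limit_sell(price=98, qty=3): fills=none; bids=[-] asks=[#4:3@98 #2:3@103]
After op 5 [order #5] limit_sell(price=105, qty=10): fills=none; bids=[-] asks=[#4:3@98 #2:3@103 #5:10@105]
After op 6 [order #6] limit_sell(price=98, qty=8): fills=none; bids=[-] asks=[#4:3@98 #6:8@98 #2:3@103 #5:10@105]
After op 7 [order #7] limit_buy(price=103, qty=7): fills=#7x#4:3@98 #7x#6:4@98; bids=[-] asks=[#6:4@98 #2:3@103 #5:10@105]
After op 8 cancel(order #5): fills=none; bids=[-] asks=[#6:4@98 #2:3@103]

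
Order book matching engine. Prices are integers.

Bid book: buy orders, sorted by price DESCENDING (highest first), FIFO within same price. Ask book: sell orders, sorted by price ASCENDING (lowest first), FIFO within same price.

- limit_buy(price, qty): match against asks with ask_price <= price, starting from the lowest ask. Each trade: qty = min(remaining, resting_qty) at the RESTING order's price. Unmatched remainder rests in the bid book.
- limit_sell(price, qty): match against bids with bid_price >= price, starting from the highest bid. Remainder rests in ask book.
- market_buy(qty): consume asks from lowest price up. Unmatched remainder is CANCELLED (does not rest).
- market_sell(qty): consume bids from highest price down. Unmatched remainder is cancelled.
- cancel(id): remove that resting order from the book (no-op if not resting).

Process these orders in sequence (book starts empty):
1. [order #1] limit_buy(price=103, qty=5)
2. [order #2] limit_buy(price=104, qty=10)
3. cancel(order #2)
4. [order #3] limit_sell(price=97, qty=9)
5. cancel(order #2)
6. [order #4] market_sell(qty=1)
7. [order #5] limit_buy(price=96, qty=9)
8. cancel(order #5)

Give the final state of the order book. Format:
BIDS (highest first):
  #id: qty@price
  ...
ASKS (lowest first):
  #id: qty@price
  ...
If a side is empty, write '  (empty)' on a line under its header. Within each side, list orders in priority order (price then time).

After op 1 [order #1] limit_buy(price=103, qty=5): fills=none; bids=[#1:5@103] asks=[-]
After op 2 [order #2] limit_buy(price=104, qty=10): fills=none; bids=[#2:10@104 #1:5@103] asks=[-]
After op 3 cancel(order #2): fills=none; bids=[#1:5@103] asks=[-]
After op 4 [order #3] limit_sell(price=97, qty=9): fills=#1x#3:5@103; bids=[-] asks=[#3:4@97]
After op 5 cancel(order #2): fills=none; bids=[-] asks=[#3:4@97]
After op 6 [order #4] market_sell(qty=1): fills=none; bids=[-] asks=[#3:4@97]
After op 7 [order #5] limit_buy(price=96, qty=9): fills=none; bids=[#5:9@96] asks=[#3:4@97]
After op 8 cancel(order #5): fills=none; bids=[-] asks=[#3:4@97]

Answer: BIDS (highest first):
  (empty)
ASKS (lowest first):
  #3: 4@97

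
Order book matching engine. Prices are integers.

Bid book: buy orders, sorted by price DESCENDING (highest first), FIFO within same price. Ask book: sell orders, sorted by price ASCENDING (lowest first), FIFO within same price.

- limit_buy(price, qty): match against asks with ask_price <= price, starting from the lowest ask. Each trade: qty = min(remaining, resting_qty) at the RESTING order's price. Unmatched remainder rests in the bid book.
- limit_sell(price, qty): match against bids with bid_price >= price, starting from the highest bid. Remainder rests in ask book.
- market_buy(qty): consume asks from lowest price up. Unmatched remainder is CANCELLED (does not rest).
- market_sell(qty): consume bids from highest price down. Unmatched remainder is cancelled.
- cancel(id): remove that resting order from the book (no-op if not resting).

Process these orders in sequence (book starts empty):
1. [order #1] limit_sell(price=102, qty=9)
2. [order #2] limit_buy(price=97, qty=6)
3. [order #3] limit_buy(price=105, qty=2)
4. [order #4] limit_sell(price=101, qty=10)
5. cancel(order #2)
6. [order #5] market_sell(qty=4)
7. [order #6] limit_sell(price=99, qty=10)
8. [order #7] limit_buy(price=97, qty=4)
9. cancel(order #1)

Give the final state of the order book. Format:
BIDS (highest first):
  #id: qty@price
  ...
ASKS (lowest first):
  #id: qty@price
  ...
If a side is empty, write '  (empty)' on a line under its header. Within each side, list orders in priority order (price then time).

Answer: BIDS (highest first):
  #7: 4@97
ASKS (lowest first):
  #6: 10@99
  #4: 10@101

Derivation:
After op 1 [order #1] limit_sell(price=102, qty=9): fills=none; bids=[-] asks=[#1:9@102]
After op 2 [order #2] limit_buy(price=97, qty=6): fills=none; bids=[#2:6@97] asks=[#1:9@102]
After op 3 [order #3] limit_buy(price=105, qty=2): fills=#3x#1:2@102; bids=[#2:6@97] asks=[#1:7@102]
After op 4 [order #4] limit_sell(price=101, qty=10): fills=none; bids=[#2:6@97] asks=[#4:10@101 #1:7@102]
After op 5 cancel(order #2): fills=none; bids=[-] asks=[#4:10@101 #1:7@102]
After op 6 [order #5] market_sell(qty=4): fills=none; bids=[-] asks=[#4:10@101 #1:7@102]
After op 7 [order #6] limit_sell(price=99, qty=10): fills=none; bids=[-] asks=[#6:10@99 #4:10@101 #1:7@102]
After op 8 [order #7] limit_buy(price=97, qty=4): fills=none; bids=[#7:4@97] asks=[#6:10@99 #4:10@101 #1:7@102]
After op 9 cancel(order #1): fills=none; bids=[#7:4@97] asks=[#6:10@99 #4:10@101]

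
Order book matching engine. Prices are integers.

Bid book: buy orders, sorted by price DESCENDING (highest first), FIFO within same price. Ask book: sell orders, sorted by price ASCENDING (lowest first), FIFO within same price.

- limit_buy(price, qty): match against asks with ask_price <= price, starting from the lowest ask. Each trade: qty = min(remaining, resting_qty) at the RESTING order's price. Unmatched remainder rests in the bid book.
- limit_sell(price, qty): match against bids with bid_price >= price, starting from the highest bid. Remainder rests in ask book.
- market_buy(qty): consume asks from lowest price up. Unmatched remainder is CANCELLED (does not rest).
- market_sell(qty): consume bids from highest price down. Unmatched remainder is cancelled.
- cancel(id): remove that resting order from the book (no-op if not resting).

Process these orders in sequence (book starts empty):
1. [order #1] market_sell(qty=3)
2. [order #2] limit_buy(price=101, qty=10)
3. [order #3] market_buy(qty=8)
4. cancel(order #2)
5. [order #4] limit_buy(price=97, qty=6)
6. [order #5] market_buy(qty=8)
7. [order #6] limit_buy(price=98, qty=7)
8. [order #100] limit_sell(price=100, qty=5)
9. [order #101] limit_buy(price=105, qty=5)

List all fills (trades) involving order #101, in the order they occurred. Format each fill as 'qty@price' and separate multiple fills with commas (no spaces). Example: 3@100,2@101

Answer: 5@100

Derivation:
After op 1 [order #1] market_sell(qty=3): fills=none; bids=[-] asks=[-]
After op 2 [order #2] limit_buy(price=101, qty=10): fills=none; bids=[#2:10@101] asks=[-]
After op 3 [order #3] market_buy(qty=8): fills=none; bids=[#2:10@101] asks=[-]
After op 4 cancel(order #2): fills=none; bids=[-] asks=[-]
After op 5 [order #4] limit_buy(price=97, qty=6): fills=none; bids=[#4:6@97] asks=[-]
After op 6 [order #5] market_buy(qty=8): fills=none; bids=[#4:6@97] asks=[-]
After op 7 [order #6] limit_buy(price=98, qty=7): fills=none; bids=[#6:7@98 #4:6@97] asks=[-]
After op 8 [order #100] limit_sell(price=100, qty=5): fills=none; bids=[#6:7@98 #4:6@97] asks=[#100:5@100]
After op 9 [order #101] limit_buy(price=105, qty=5): fills=#101x#100:5@100; bids=[#6:7@98 #4:6@97] asks=[-]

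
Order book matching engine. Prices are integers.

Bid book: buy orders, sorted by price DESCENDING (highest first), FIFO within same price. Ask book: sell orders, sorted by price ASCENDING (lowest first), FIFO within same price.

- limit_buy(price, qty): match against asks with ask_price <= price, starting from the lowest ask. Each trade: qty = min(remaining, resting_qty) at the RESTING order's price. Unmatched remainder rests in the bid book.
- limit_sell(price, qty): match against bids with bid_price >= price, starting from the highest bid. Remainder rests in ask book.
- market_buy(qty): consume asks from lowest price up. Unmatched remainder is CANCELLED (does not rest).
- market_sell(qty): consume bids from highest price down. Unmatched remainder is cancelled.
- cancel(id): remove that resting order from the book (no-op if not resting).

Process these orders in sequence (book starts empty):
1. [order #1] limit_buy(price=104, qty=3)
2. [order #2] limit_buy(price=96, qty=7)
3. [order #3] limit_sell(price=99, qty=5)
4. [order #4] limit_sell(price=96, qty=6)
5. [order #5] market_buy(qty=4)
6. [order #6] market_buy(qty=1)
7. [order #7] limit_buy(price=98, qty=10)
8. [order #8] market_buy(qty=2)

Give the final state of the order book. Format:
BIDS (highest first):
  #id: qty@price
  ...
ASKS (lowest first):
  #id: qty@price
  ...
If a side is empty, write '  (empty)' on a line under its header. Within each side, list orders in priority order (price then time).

Answer: BIDS (highest first):
  #7: 10@98
  #2: 1@96
ASKS (lowest first):
  (empty)

Derivation:
After op 1 [order #1] limit_buy(price=104, qty=3): fills=none; bids=[#1:3@104] asks=[-]
After op 2 [order #2] limit_buy(price=96, qty=7): fills=none; bids=[#1:3@104 #2:7@96] asks=[-]
After op 3 [order #3] limit_sell(price=99, qty=5): fills=#1x#3:3@104; bids=[#2:7@96] asks=[#3:2@99]
After op 4 [order #4] limit_sell(price=96, qty=6): fills=#2x#4:6@96; bids=[#2:1@96] asks=[#3:2@99]
After op 5 [order #5] market_buy(qty=4): fills=#5x#3:2@99; bids=[#2:1@96] asks=[-]
After op 6 [order #6] market_buy(qty=1): fills=none; bids=[#2:1@96] asks=[-]
After op 7 [order #7] limit_buy(price=98, qty=10): fills=none; bids=[#7:10@98 #2:1@96] asks=[-]
After op 8 [order #8] market_buy(qty=2): fills=none; bids=[#7:10@98 #2:1@96] asks=[-]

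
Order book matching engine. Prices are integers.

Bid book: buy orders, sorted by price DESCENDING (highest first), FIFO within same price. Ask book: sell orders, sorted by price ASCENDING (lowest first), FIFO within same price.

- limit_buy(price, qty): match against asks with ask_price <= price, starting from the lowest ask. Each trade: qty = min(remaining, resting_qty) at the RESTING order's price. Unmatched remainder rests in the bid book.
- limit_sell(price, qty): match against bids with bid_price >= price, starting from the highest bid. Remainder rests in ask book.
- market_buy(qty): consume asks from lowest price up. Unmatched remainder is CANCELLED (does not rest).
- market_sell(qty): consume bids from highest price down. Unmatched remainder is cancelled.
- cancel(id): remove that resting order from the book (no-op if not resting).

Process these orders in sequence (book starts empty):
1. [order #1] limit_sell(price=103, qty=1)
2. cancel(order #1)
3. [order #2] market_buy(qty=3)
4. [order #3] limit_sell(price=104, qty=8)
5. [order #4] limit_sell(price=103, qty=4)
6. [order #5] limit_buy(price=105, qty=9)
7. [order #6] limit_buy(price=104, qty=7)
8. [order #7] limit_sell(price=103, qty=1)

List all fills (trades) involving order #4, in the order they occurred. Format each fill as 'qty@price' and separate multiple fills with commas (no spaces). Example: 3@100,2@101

After op 1 [order #1] limit_sell(price=103, qty=1): fills=none; bids=[-] asks=[#1:1@103]
After op 2 cancel(order #1): fills=none; bids=[-] asks=[-]
After op 3 [order #2] market_buy(qty=3): fills=none; bids=[-] asks=[-]
After op 4 [order #3] limit_sell(price=104, qty=8): fills=none; bids=[-] asks=[#3:8@104]
After op 5 [order #4] limit_sell(price=103, qty=4): fills=none; bids=[-] asks=[#4:4@103 #3:8@104]
After op 6 [order #5] limit_buy(price=105, qty=9): fills=#5x#4:4@103 #5x#3:5@104; bids=[-] asks=[#3:3@104]
After op 7 [order #6] limit_buy(price=104, qty=7): fills=#6x#3:3@104; bids=[#6:4@104] asks=[-]
After op 8 [order #7] limit_sell(price=103, qty=1): fills=#6x#7:1@104; bids=[#6:3@104] asks=[-]

Answer: 4@103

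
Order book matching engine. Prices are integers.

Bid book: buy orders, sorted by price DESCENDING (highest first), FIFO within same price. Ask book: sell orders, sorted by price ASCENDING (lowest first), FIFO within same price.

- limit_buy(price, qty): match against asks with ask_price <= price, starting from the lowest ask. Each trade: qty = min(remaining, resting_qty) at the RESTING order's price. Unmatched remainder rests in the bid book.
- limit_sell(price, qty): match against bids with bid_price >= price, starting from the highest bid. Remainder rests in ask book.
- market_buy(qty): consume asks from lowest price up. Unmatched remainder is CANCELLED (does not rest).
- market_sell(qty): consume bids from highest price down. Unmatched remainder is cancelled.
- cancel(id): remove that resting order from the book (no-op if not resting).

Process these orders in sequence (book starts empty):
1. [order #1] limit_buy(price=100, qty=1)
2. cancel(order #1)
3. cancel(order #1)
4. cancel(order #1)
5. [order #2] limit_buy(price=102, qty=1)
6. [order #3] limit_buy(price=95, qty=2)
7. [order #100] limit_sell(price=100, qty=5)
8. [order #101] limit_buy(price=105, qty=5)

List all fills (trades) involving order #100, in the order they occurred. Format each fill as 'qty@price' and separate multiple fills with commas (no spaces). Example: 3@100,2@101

After op 1 [order #1] limit_buy(price=100, qty=1): fills=none; bids=[#1:1@100] asks=[-]
After op 2 cancel(order #1): fills=none; bids=[-] asks=[-]
After op 3 cancel(order #1): fills=none; bids=[-] asks=[-]
After op 4 cancel(order #1): fills=none; bids=[-] asks=[-]
After op 5 [order #2] limit_buy(price=102, qty=1): fills=none; bids=[#2:1@102] asks=[-]
After op 6 [order #3] limit_buy(price=95, qty=2): fills=none; bids=[#2:1@102 #3:2@95] asks=[-]
After op 7 [order #100] limit_sell(price=100, qty=5): fills=#2x#100:1@102; bids=[#3:2@95] asks=[#100:4@100]
After op 8 [order #101] limit_buy(price=105, qty=5): fills=#101x#100:4@100; bids=[#101:1@105 #3:2@95] asks=[-]

Answer: 1@102,4@100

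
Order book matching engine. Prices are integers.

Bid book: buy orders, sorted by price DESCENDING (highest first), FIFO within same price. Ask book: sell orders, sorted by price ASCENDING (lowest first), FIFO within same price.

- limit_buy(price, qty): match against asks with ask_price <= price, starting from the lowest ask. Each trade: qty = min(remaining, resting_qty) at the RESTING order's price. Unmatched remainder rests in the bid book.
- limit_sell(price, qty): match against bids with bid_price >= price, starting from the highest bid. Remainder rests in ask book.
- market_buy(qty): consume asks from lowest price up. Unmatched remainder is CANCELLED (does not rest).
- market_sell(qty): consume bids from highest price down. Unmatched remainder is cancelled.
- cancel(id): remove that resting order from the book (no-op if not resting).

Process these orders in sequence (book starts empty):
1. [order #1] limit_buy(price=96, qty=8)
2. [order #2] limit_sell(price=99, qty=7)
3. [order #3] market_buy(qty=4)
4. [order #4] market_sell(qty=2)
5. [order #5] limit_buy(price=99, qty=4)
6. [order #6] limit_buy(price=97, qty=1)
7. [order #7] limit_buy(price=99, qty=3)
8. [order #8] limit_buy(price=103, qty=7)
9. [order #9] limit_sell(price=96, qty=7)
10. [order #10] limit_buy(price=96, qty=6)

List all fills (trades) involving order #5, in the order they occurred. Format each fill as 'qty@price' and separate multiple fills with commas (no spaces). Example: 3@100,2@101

After op 1 [order #1] limit_buy(price=96, qty=8): fills=none; bids=[#1:8@96] asks=[-]
After op 2 [order #2] limit_sell(price=99, qty=7): fills=none; bids=[#1:8@96] asks=[#2:7@99]
After op 3 [order #3] market_buy(qty=4): fills=#3x#2:4@99; bids=[#1:8@96] asks=[#2:3@99]
After op 4 [order #4] market_sell(qty=2): fills=#1x#4:2@96; bids=[#1:6@96] asks=[#2:3@99]
After op 5 [order #5] limit_buy(price=99, qty=4): fills=#5x#2:3@99; bids=[#5:1@99 #1:6@96] asks=[-]
After op 6 [order #6] limit_buy(price=97, qty=1): fills=none; bids=[#5:1@99 #6:1@97 #1:6@96] asks=[-]
After op 7 [order #7] limit_buy(price=99, qty=3): fills=none; bids=[#5:1@99 #7:3@99 #6:1@97 #1:6@96] asks=[-]
After op 8 [order #8] limit_buy(price=103, qty=7): fills=none; bids=[#8:7@103 #5:1@99 #7:3@99 #6:1@97 #1:6@96] asks=[-]
After op 9 [order #9] limit_sell(price=96, qty=7): fills=#8x#9:7@103; bids=[#5:1@99 #7:3@99 #6:1@97 #1:6@96] asks=[-]
After op 10 [order #10] limit_buy(price=96, qty=6): fills=none; bids=[#5:1@99 #7:3@99 #6:1@97 #1:6@96 #10:6@96] asks=[-]

Answer: 3@99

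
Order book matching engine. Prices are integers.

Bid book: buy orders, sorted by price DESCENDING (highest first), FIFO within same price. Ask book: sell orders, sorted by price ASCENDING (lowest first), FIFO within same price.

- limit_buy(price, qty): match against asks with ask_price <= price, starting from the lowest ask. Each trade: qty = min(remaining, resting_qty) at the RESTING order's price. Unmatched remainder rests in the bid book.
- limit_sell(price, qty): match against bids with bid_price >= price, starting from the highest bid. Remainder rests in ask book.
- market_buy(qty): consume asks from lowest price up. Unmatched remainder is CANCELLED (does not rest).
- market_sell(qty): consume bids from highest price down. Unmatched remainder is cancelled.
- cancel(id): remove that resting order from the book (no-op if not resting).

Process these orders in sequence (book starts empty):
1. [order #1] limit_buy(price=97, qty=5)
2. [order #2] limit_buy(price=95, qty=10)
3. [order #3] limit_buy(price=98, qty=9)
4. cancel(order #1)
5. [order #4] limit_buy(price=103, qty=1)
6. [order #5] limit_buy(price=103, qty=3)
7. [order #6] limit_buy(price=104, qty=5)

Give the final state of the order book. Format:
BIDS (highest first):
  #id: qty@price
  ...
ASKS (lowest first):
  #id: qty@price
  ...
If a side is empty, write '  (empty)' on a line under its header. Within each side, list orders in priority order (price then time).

After op 1 [order #1] limit_buy(price=97, qty=5): fills=none; bids=[#1:5@97] asks=[-]
After op 2 [order #2] limit_buy(price=95, qty=10): fills=none; bids=[#1:5@97 #2:10@95] asks=[-]
After op 3 [order #3] limit_buy(price=98, qty=9): fills=none; bids=[#3:9@98 #1:5@97 #2:10@95] asks=[-]
After op 4 cancel(order #1): fills=none; bids=[#3:9@98 #2:10@95] asks=[-]
After op 5 [order #4] limit_buy(price=103, qty=1): fills=none; bids=[#4:1@103 #3:9@98 #2:10@95] asks=[-]
After op 6 [order #5] limit_buy(price=103, qty=3): fills=none; bids=[#4:1@103 #5:3@103 #3:9@98 #2:10@95] asks=[-]
After op 7 [order #6] limit_buy(price=104, qty=5): fills=none; bids=[#6:5@104 #4:1@103 #5:3@103 #3:9@98 #2:10@95] asks=[-]

Answer: BIDS (highest first):
  #6: 5@104
  #4: 1@103
  #5: 3@103
  #3: 9@98
  #2: 10@95
ASKS (lowest first):
  (empty)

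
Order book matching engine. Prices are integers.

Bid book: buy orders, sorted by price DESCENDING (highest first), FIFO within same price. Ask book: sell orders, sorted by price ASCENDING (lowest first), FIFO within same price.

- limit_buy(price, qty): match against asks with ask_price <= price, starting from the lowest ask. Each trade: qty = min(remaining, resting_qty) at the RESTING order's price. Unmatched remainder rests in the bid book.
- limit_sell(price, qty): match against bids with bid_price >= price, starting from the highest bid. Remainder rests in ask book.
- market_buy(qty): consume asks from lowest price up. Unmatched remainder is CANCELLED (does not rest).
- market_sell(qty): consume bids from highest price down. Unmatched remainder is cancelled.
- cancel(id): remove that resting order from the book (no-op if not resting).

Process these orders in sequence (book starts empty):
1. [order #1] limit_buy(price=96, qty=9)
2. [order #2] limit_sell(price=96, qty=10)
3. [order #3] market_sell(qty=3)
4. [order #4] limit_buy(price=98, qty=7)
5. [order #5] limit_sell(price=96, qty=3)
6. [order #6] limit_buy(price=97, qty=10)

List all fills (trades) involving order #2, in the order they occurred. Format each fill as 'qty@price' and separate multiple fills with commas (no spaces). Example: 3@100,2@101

After op 1 [order #1] limit_buy(price=96, qty=9): fills=none; bids=[#1:9@96] asks=[-]
After op 2 [order #2] limit_sell(price=96, qty=10): fills=#1x#2:9@96; bids=[-] asks=[#2:1@96]
After op 3 [order #3] market_sell(qty=3): fills=none; bids=[-] asks=[#2:1@96]
After op 4 [order #4] limit_buy(price=98, qty=7): fills=#4x#2:1@96; bids=[#4:6@98] asks=[-]
After op 5 [order #5] limit_sell(price=96, qty=3): fills=#4x#5:3@98; bids=[#4:3@98] asks=[-]
After op 6 [order #6] limit_buy(price=97, qty=10): fills=none; bids=[#4:3@98 #6:10@97] asks=[-]

Answer: 9@96,1@96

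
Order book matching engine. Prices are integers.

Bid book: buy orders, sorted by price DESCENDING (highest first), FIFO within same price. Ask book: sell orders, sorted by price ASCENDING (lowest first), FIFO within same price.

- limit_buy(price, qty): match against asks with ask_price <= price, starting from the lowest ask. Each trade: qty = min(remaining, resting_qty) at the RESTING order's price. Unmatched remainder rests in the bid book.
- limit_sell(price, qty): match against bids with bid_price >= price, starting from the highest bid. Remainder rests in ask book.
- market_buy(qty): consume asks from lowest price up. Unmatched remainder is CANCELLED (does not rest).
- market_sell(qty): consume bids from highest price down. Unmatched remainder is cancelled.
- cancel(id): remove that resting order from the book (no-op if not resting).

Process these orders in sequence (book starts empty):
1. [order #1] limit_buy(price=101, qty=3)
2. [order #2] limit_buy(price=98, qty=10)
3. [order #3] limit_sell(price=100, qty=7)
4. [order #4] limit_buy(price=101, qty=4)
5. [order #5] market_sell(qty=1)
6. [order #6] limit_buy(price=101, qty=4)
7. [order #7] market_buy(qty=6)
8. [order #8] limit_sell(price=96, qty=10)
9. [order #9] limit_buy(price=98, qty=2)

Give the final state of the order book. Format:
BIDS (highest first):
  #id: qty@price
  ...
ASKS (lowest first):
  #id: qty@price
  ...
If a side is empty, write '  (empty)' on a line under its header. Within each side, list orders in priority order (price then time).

Answer: BIDS (highest first):
  #2: 3@98
  #9: 2@98
ASKS (lowest first):
  (empty)

Derivation:
After op 1 [order #1] limit_buy(price=101, qty=3): fills=none; bids=[#1:3@101] asks=[-]
After op 2 [order #2] limit_buy(price=98, qty=10): fills=none; bids=[#1:3@101 #2:10@98] asks=[-]
After op 3 [order #3] limit_sell(price=100, qty=7): fills=#1x#3:3@101; bids=[#2:10@98] asks=[#3:4@100]
After op 4 [order #4] limit_buy(price=101, qty=4): fills=#4x#3:4@100; bids=[#2:10@98] asks=[-]
After op 5 [order #5] market_sell(qty=1): fills=#2x#5:1@98; bids=[#2:9@98] asks=[-]
After op 6 [order #6] limit_buy(price=101, qty=4): fills=none; bids=[#6:4@101 #2:9@98] asks=[-]
After op 7 [order #7] market_buy(qty=6): fills=none; bids=[#6:4@101 #2:9@98] asks=[-]
After op 8 [order #8] limit_sell(price=96, qty=10): fills=#6x#8:4@101 #2x#8:6@98; bids=[#2:3@98] asks=[-]
After op 9 [order #9] limit_buy(price=98, qty=2): fills=none; bids=[#2:3@98 #9:2@98] asks=[-]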